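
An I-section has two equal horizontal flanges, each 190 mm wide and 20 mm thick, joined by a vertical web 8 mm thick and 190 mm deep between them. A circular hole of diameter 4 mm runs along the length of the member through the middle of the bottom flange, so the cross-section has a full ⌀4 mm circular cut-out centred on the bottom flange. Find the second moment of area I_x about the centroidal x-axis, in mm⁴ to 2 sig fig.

Treat the section as a set of non-overlapping primitives; coordinates are from the bounding-box lower-left.
Bottom flange: 190 × 20, A = 3 800 mm², y = 10 mm, Ī = 126 667 mm⁴.
Web: 8 × 190, A = 1 520 mm², y = 115 mm, Ī = 4 572 667 mm⁴.
Top flange: 190 × 20, A = 3 800 mm², y = 220 mm, Ī = 126 667 mm⁴.
Hole (subtracted): ⌀4, A = 12.57 mm², y = 10 mm, Ī = 12.57 mm⁴.
Centroid: ȳ = ΣA·y / ΣA = 115.1 mm.
Transfer each piece to the centroidal x-axis using Ī + A·d² with d = y − 115.1:
  bottom flange: d = -105.1 mm → contributes +42 137 359 mm⁴
  web: d = -0.1449 mm → contributes +4 572 699 mm⁴
  top flange: d = 104.9 mm → contributes +41 906 134 mm⁴
  hole: d = -105.1 mm → contributes −138 939 mm⁴
Total I = 88 477 252 mm⁴.

I_x ≈ 8.8 × 10⁷ mm⁴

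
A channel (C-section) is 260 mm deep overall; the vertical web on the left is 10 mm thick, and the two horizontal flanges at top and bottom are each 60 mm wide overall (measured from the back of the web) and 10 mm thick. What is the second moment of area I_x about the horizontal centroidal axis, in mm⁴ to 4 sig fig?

Decompose the section into non-overlapping parts with the origin at the bottom-left of its bounding rectangle.
Web: 10 × 260, A = 2 600 mm², y = 130 mm, Ī = 14 646 667 mm⁴.
Top flange (beyond web): 50 × 10, A = 500 mm², y = 255 mm, Ī = 4166.67 mm⁴.
Bottom flange (beyond web): 50 × 10, A = 500 mm², y = 5 mm, Ī = 4166.67 mm⁴.
By symmetry the centroid is at mid-height, ȳ = 130 mm.
Transfer each piece to the horizontal centroidal axis using Ī + A·d² with d = y − 130:
  web: d = 0 mm → contributes +14 646 667 mm⁴
  top flange (beyond web): d = 125 mm → contributes +7 816 667 mm⁴
  bottom flange (beyond web): d = -125 mm → contributes +7 816 667 mm⁴
Total I = 30 280 000 mm⁴.

I_x ≈ 3.028 × 10⁷ mm⁴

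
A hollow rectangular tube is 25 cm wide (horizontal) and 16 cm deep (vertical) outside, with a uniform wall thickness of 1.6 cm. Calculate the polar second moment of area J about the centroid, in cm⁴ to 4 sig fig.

Treat the section as a set of non-overlapping primitives; coordinates are from the bounding-box lower-left.
Outer rectangle: 25 × 16, A = 400 cm², y = 8 cm, Ī = 8533.33 cm⁴.
Inner void (subtracted): 21.8 × 12.8, A = 279.04 cm², y = 8 cm, Ī = 3809.83 cm⁴.
By symmetry the centroid is at mid-height, ȳ = 8 cm.
All pieces are centred on the centroidal x-axis, so I = ΣĪ (holes subtracted) = 4723.51 cm⁴.
Repeating about the centroidal y-axis gives I_y = 9782.42 cm⁴.
Polar second moment: J = I_x + I_y = 14505.9 cm⁴.

J ≈ 1.451 × 10⁴ cm⁴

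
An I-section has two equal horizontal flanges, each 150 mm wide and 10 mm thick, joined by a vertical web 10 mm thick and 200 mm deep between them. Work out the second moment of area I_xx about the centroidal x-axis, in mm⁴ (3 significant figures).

I_xx ≈ 3.98 × 10⁷ mm⁴

Split into non-overlapping primitives; take the origin at the lower-left of the bounding box.
Bottom flange: 150 × 10, A = 1 500 mm², y = 5 mm, Ī = 12 500 mm⁴.
Web: 10 × 200, A = 2 000 mm², y = 110 mm, Ī = 6 666 667 mm⁴.
Top flange: 150 × 10, A = 1 500 mm², y = 215 mm, Ī = 12 500 mm⁴.
By symmetry the centroid is at mid-height, ȳ = 110 mm.
Transfer each piece to the centroidal x-axis using Ī + A·d² with d = y − 110:
  bottom flange: d = -105 mm → contributes +16 550 000 mm⁴
  web: d = 0 mm → contributes +6 666 667 mm⁴
  top flange: d = 105 mm → contributes +16 550 000 mm⁴
Total I = 39 766 667 mm⁴.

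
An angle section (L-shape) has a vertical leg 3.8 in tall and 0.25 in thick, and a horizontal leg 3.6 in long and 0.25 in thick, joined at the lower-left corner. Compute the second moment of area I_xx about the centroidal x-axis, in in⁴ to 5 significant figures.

Decompose the section into non-overlapping parts with the origin at the bottom-left of its bounding rectangle.
Vertical leg: 0.25 × 3.8, A = 0.95 in², y = 1.9 in, Ī = 1.143167 in⁴.
Horizontal leg (remainder): 3.35 × 0.25, A = 0.8375 in², y = 0.125 in, Ī = 0.004361979 in⁴.
Centroid: ȳ = ΣA·y / ΣA = 1.068357 in.
Transfer each piece to the centroidal x-axis using Ī + A·d² with d = y − 1.068357:
  vertical leg: d = 0.8316434 in → contributes +1.800216 in⁴
  horizontal leg (remainder): d = -0.9433566 in → contributes +0.7496715 in⁴
Total I = 2.549887 in⁴.

I_xx ≈ 2.5499 in⁴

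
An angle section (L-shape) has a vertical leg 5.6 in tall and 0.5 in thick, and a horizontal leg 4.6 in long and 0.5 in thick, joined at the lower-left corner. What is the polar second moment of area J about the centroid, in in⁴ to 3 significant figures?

Split into non-overlapping primitives; take the origin at the lower-left of the bounding box.
Vertical leg: 0.5 × 5.6, A = 2.8 in², y = 2.8 in, Ī = 7.3173 in⁴.
Horizontal leg (remainder): 4.1 × 0.5, A = 2.05 in², y = 0.25 in, Ī = 0.042708 in⁴.
Centroid: ȳ = ΣA·y / ΣA = 1.7222 in.
Transfer each piece to the centroidal x-axis using Ī + A·d² with d = y − 1.7222:
  vertical leg: d = 1.0778 in → contributes +10.57 in⁴
  horizontal leg (remainder): d = -1.4722 in → contributes +4.4856 in⁴
Total I = 15.056 in⁴.
For the y-axis: x̄ = 1.2222 in.
Repeating about the centroidal y-axis gives I_y = 9.1908 in⁴.
Polar second moment: J = I_x + I_y = 24.247 in⁴.

J ≈ 24.2 in⁴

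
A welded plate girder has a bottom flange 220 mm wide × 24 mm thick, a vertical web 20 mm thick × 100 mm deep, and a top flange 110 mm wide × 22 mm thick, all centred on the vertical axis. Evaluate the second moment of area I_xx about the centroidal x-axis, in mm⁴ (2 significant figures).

I_xx ≈ 2.8 × 10⁷ mm⁴

Break the section into simple shapes (no overlaps), measuring from the bottom-left corner of the bounding box.
Bottom plate: 220 × 24, A = 5 280 mm², y = 12 mm, Ī = 253 440 mm⁴.
Web plate: 20 × 100, A = 2 000 mm², y = 74 mm, Ī = 1 666 667 mm⁴.
Top plate: 110 × 22, A = 2 420 mm², y = 135 mm, Ī = 97 607 mm⁴.
Centroid: ȳ = ΣA·y / ΣA = 55.47 mm.
Transfer each piece to the centroidal x-axis using Ī + A·d² with d = y − 55.47:
  bottom plate: d = -43.47 mm → contributes +10 230 791 mm⁴
  web plate: d = 18.53 mm → contributes +2 353 381 mm⁴
  top plate: d = 79.53 mm → contributes +15 404 118 mm⁴
Total I = 27 988 290 mm⁴.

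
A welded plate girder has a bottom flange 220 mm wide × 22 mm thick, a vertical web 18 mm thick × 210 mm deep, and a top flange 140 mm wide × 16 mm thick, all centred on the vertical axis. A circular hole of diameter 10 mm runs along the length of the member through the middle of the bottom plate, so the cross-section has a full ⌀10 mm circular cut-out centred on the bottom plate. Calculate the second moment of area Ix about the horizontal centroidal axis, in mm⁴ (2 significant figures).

Treat the section as a set of non-overlapping primitives; coordinates are from the bounding-box lower-left.
Bottom plate: 220 × 22, A = 4 840 mm², y = 11 mm, Ī = 195 213 mm⁴.
Web plate: 18 × 210, A = 3 780 mm², y = 127 mm, Ī = 13 891 500 mm⁴.
Top plate: 140 × 16, A = 2 240 mm², y = 240 mm, Ī = 47 787 mm⁴.
Hole (subtracted): ⌀10, A = 78.54 mm², y = 11 mm, Ī = 490.9 mm⁴.
Centroid: ȳ = ΣA·y / ΣA = 99.25 mm.
Transfer each piece to the horizontal centroidal axis using Ī + A·d² with d = y − 99.25:
  bottom plate: d = -88.25 mm → contributes +37 887 545 mm⁴
  web plate: d = 27.75 mm → contributes +16 802 801 mm⁴
  top plate: d = 140.8 mm → contributes +44 424 842 mm⁴
  hole: d = -88.25 mm → contributes −612 133 mm⁴
Total I = 98 503 055 mm⁴.

Ix ≈ 9.9 × 10⁷ mm⁴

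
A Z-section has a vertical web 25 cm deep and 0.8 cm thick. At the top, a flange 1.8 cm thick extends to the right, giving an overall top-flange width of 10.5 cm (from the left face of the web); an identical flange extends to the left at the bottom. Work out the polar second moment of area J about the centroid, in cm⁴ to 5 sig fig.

Decompose the section into non-overlapping parts with the origin at the bottom-left of its bounding rectangle.
Web: 0.8 × 25, A = 20 cm², y = 12.5 cm, Ī = 1041.667 cm⁴.
Top flange (beyond web): 9.7 × 1.8, A = 17.46 cm², y = 24.1 cm, Ī = 4.7142 cm⁴.
Bottom flange (beyond web): 9.7 × 1.8, A = 17.46 cm², y = 0.9 cm, Ī = 4.7142 cm⁴.
Centroid: ȳ = ΣA·y / ΣA = 12.5 cm.
Transfer each piece to the centroidal x-axis using Ī + A·d² with d = y − 12.5:
  web: d = 0 cm → contributes +1041.667 cm⁴
  top flange (beyond web): d = 11.6 cm → contributes +2354.132 cm⁴
  bottom flange (beyond web): d = -11.6 cm → contributes +2354.132 cm⁴
Total I = 5749.93 cm⁴.
For the y-axis: x̄ = 10.1 cm.
Repeating about the centroidal y-axis gives I_y = 1237.351 cm⁴.
Polar second moment: J = I_x + I_y = 6987.281 cm⁴.

J ≈ 6987.3 cm⁴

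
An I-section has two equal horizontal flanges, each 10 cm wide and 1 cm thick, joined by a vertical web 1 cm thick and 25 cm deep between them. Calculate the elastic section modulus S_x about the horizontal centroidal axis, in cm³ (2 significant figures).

S_x ≈ 350 cm³

Treat the section as a set of non-overlapping primitives; coordinates are from the bounding-box lower-left.
Bottom flange: 10 × 1, A = 10 cm², y = 0.5 cm, Ī = 0.8333 cm⁴.
Web: 1 × 25, A = 25 cm², y = 13.5 cm, Ī = 1 302 cm⁴.
Top flange: 10 × 1, A = 10 cm², y = 26.5 cm, Ī = 0.8333 cm⁴.
By symmetry the centroid is at mid-height, ȳ = 13.5 cm.
Transfer each piece to the horizontal centroidal axis using Ī + A·d² with d = y − 13.5:
  bottom flange: d = -13 cm → contributes +1 691 cm⁴
  web: d = 0 cm → contributes +1 302 cm⁴
  top flange: d = 13 cm → contributes +1 691 cm⁴
Total I = 4 684 cm⁴.
Extreme fibre distance c = 13.5 cm; S = I/c = 346.9 cm³.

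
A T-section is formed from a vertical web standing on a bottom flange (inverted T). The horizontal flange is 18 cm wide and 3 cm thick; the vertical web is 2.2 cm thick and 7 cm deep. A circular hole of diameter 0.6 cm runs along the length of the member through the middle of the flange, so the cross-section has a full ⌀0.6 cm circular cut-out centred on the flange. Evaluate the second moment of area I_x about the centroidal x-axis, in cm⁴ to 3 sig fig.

I_x ≈ 403 cm⁴

Treat the section as a set of non-overlapping primitives; coordinates are from the bounding-box lower-left.
Flange: 18 × 3, A = 54 cm², y = 1.5 cm, Ī = 40.5 cm⁴.
Web: 2.2 × 7, A = 15.4 cm², y = 6.5 cm, Ī = 62.883 cm⁴.
Hole (subtracted): ⌀0.6, A = 0.28274 cm², y = 1.5 cm, Ī = 0.0063617 cm⁴.
Centroid: ȳ = ΣA·y / ΣA = 2.614 cm.
Transfer each piece to the centroidal x-axis using Ī + A·d² with d = y − 2.614:
  flange: d = -1.114 cm → contributes +107.52 cm⁴
  web: d = 3.886 cm → contributes +295.43 cm⁴
  hole: d = -1.114 cm → contributes −0.35728 cm⁴
Total I = 402.6 cm⁴.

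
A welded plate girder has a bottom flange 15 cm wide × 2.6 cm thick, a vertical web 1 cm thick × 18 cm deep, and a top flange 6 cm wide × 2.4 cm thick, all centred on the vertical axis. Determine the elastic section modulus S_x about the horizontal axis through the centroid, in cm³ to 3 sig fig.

Decompose the section into non-overlapping parts with the origin at the bottom-left of its bounding rectangle.
Bottom plate: 15 × 2.6, A = 39 cm², y = 1.3 cm, Ī = 21.97 cm⁴.
Web plate: 1 × 18, A = 18 cm², y = 11.6 cm, Ī = 486 cm⁴.
Top plate: 6 × 2.4, A = 14.4 cm², y = 21.8 cm, Ī = 6.912 cm⁴.
Centroid: ȳ = ΣA·y / ΣA = 8.0311 cm.
Transfer each piece to the horizontal axis through the centroid using Ī + A·d² with d = y − 8.0311:
  bottom plate: d = -6.7311 cm → contributes +1 789 cm⁴
  web plate: d = 3.5689 cm → contributes +715.27 cm⁴
  top plate: d = 13.769 cm → contributes +2736.9 cm⁴
Total I = 5241.1 cm⁴.
Extreme fibre distance c = 14.969 cm; S = I/c = 350.14 cm³.

S_x ≈ 350 cm³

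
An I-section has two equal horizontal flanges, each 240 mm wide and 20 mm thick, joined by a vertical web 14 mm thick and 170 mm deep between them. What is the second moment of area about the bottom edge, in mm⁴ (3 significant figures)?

I_base ≈ 2.25 × 10⁸ mm⁴

Break the section into simple shapes (no overlaps), measuring from the bottom-left corner of the bounding box.
Bottom flange: 240 × 20, A = 4 800 mm², y = 10 mm, Ī = 160 000 mm⁴.
Web: 14 × 170, A = 2 380 mm², y = 105 mm, Ī = 5 731 833 mm⁴.
Top flange: 240 × 20, A = 4 800 mm², y = 200 mm, Ī = 160 000 mm⁴.
Transfer each piece to a horizontal axis along the bottom face using Ī + A·d² with d = y − 0:
  bottom flange: d = 10 mm → contributes +640 000 mm⁴
  web: d = 105 mm → contributes +31 971 333 mm⁴
  top flange: d = 200 mm → contributes +192 160 000 mm⁴
Total I = 224 771 333 mm⁴.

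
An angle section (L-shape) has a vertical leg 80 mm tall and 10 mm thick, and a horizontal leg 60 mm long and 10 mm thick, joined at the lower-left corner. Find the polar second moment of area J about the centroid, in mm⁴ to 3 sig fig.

Break the section into simple shapes (no overlaps), measuring from the bottom-left corner of the bounding box.
Vertical leg: 10 × 80, A = 800 mm², y = 40 mm, Ī = 426 667 mm⁴.
Horizontal leg (remainder): 50 × 10, A = 500 mm², y = 5 mm, Ī = 4166.7 mm⁴.
Centroid: ȳ = ΣA·y / ΣA = 26.538 mm.
Transfer each piece to the centroidal x-axis using Ī + A·d² with d = y − 26.538:
  vertical leg: d = 13.462 mm → contributes +571 637 mm⁴
  horizontal leg (remainder): d = -21.538 mm → contributes +236 119 mm⁴
Total I = 807 756 mm⁴.
For the y-axis: x̄ = 16.538 mm.
Repeating about the centroidal y-axis gives I_y = 387 756 mm⁴.
Polar second moment: J = I_x + I_y = 1 195 513 mm⁴.

J ≈ 1.20 × 10⁶ mm⁴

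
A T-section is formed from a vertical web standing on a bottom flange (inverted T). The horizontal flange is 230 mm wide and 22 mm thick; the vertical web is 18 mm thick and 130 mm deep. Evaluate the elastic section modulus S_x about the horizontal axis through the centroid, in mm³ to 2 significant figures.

S_x ≈ 1.1 × 10⁵ mm³

Split into non-overlapping primitives; take the origin at the lower-left of the bounding box.
Flange: 230 × 22, A = 5 060 mm², y = 11 mm, Ī = 204 087 mm⁴.
Web: 18 × 130, A = 2 340 mm², y = 87 mm, Ī = 3 295 500 mm⁴.
Centroid: ȳ = ΣA·y / ΣA = 35.03 mm.
Transfer each piece to the horizontal axis through the centroid using Ī + A·d² with d = y − 35.03:
  flange: d = -24.03 mm → contributes +3 126 529 mm⁴
  web: d = 51.97 mm → contributes +9 614 970 mm⁴
Total I = 12 741 499 mm⁴.
Extreme fibre distance c = 117 mm; S = I/c = 108 932 mm³.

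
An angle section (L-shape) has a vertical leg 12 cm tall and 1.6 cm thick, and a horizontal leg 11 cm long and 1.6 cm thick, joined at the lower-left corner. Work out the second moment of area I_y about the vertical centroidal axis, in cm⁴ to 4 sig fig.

I_y ≈ 370.0 cm⁴

Treat the section as a set of non-overlapping primitives; coordinates are from the bounding-box lower-left.
Vertical leg: 1.6 × 12, A = 19.2 cm², x = 0.8 cm, Ī = 4.096 cm⁴.
Horizontal leg (remainder): 9.4 × 1.6, A = 15.04 cm², x = 6.3 cm, Ī = 110.745 cm⁴.
Centroid: x̄ = ΣA·x / ΣA = 3.21589 cm.
Transfer each piece to the vertical centroidal axis using Ī + A·d² with d = x − 3.21589:
  vertical leg: d = -2.41589 cm → contributes +116.157 cm⁴
  horizontal leg (remainder): d = 3.08411 cm → contributes +253.801 cm⁴
Total I = 369.958 cm⁴.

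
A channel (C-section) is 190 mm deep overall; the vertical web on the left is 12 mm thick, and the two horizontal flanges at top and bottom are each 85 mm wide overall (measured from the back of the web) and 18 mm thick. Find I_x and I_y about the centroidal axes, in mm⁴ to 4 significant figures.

I_x ≈ 2.637 × 10⁷ mm⁴, I_y ≈ 3.400 × 10⁶ mm⁴

Break the section into simple shapes (no overlaps), measuring from the bottom-left corner of the bounding box.
Web: 12 × 190, A = 2 280 mm², y = 95 mm, Ī = 6 859 000 mm⁴.
Top flange (beyond web): 73 × 18, A = 1 314 mm², y = 181 mm, Ī = 35 478 mm⁴.
Bottom flange (beyond web): 73 × 18, A = 1 314 mm², y = 9 mm, Ī = 35 478 mm⁴.
By symmetry the centroid is at mid-height, ȳ = 95 mm.
Transfer each piece to the centroidal x-axis using Ī + A·d² with d = y − 95:
  web: d = 0 mm → contributes +6 859 000 mm⁴
  top flange (beyond web): d = 86 mm → contributes +9 753 822 mm⁴
  bottom flange (beyond web): d = -86 mm → contributes +9 753 822 mm⁴
Total I = 26 366 644 mm⁴.
For the y-axis: x̄ = 28.7567 mm.
Repeating about the centroidal y-axis gives I_y = 3 399 538 mm⁴.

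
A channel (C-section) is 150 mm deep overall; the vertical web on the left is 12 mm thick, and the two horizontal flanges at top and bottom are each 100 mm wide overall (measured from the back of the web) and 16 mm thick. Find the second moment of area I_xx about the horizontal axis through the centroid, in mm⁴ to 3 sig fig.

Break the section into simple shapes (no overlaps), measuring from the bottom-left corner of the bounding box.
Web: 12 × 150, A = 1 800 mm², y = 75 mm, Ī = 3 375 000 mm⁴.
Top flange (beyond web): 88 × 16, A = 1 408 mm², y = 142 mm, Ī = 30 037 mm⁴.
Bottom flange (beyond web): 88 × 16, A = 1 408 mm², y = 8 mm, Ī = 30 037 mm⁴.
By symmetry the centroid is at mid-height, ȳ = 75 mm.
Transfer each piece to the horizontal axis through the centroid using Ī + A·d² with d = y − 75:
  web: d = 0 mm → contributes +3 375 000 mm⁴
  top flange (beyond web): d = 67 mm → contributes +6 350 549 mm⁴
  bottom flange (beyond web): d = -67 mm → contributes +6 350 549 mm⁴
Total I = 16 076 099 mm⁴.

I_xx ≈ 1.61 × 10⁷ mm⁴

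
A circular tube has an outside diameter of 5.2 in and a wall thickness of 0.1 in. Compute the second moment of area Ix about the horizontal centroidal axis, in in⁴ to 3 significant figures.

Split into non-overlapping primitives; take the origin at the lower-left of the bounding box.
Outer circle: ⌀5.2, A = 21.237 in², y = 2.6 in, Ī = 35.891 in⁴.
Bore (subtracted): ⌀5, A = 19.635 in², y = 2.6 in, Ī = 30.68 in⁴.
By symmetry the centroid is at mid-height, ȳ = 2.6 in.
All pieces are centred on the horizontal centroidal axis, so I = ΣĪ (holes subtracted) = 5.2112 in⁴.

Ix ≈ 5.21 in⁴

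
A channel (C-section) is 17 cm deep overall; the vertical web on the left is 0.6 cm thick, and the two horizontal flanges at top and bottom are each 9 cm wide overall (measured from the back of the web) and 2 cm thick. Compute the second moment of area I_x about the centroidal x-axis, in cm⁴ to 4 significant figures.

Treat the section as a set of non-overlapping primitives; coordinates are from the bounding-box lower-left.
Web: 0.6 × 17, A = 10.2 cm², y = 8.5 cm, Ī = 245.65 cm⁴.
Top flange (beyond web): 8.4 × 2, A = 16.8 cm², y = 16 cm, Ī = 5.6 cm⁴.
Bottom flange (beyond web): 8.4 × 2, A = 16.8 cm², y = 1 cm, Ī = 5.6 cm⁴.
By symmetry the centroid is at mid-height, ȳ = 8.5 cm.
Transfer each piece to the centroidal x-axis using Ī + A·d² with d = y − 8.5:
  web: d = 0 cm → contributes +245.65 cm⁴
  top flange (beyond web): d = 7.5 cm → contributes +950.6 cm⁴
  bottom flange (beyond web): d = -7.5 cm → contributes +950.6 cm⁴
Total I = 2146.85 cm⁴.

I_x ≈ 2147 cm⁴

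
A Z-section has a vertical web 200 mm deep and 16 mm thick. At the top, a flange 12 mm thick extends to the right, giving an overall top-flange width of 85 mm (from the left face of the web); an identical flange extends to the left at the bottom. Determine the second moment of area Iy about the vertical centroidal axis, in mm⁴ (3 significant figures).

Iy ≈ 3.72 × 10⁶ mm⁴

Split into non-overlapping primitives; take the origin at the lower-left of the bounding box.
Web: 16 × 200, A = 3 200 mm², x = 77 mm, Ī = 68 267 mm⁴.
Top flange (beyond web): 69 × 12, A = 828 mm², x = 119.5 mm, Ī = 328 509 mm⁴.
Bottom flange (beyond web): 69 × 12, A = 828 mm², x = 34.5 mm, Ī = 328 509 mm⁴.
Centroid: x̄ = ΣA·x / ΣA = 77 mm.
Transfer each piece to the vertical centroidal axis using Ī + A·d² with d = x − 77:
  web: d = 0 mm → contributes +68 267 mm⁴
  top flange (beyond web): d = 42.5 mm → contributes +1 824 084 mm⁴
  bottom flange (beyond web): d = -42.5 mm → contributes +1 824 084 mm⁴
Total I = 3 716 435 mm⁴.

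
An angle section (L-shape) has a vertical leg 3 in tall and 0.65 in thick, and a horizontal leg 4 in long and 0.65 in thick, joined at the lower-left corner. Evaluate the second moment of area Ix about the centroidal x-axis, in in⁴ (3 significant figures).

Break the section into simple shapes (no overlaps), measuring from the bottom-left corner of the bounding box.
Vertical leg: 0.65 × 3, A = 1.95 in², y = 1.5 in, Ī = 1.4625 in⁴.
Horizontal leg (remainder): 3.35 × 0.65, A = 2.1775 in², y = 0.325 in, Ī = 0.076666 in⁴.
Centroid: ȳ = ΣA·y / ΣA = 0.88012 in.
Transfer each piece to the centroidal x-axis using Ī + A·d² with d = y − 0.88012:
  vertical leg: d = 0.61988 in → contributes +2.2118 in⁴
  horizontal leg (remainder): d = -0.55512 in → contributes +0.74768 in⁴
Total I = 2.9595 in⁴.

Ix ≈ 2.96 in⁴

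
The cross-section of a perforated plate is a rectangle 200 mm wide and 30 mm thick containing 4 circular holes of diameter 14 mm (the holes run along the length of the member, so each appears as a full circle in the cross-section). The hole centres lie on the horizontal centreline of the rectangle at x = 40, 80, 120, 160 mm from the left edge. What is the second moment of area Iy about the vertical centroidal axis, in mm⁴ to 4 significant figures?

Iy ≈ 1.876 × 10⁷ mm⁴

Treat the section as a set of non-overlapping primitives; coordinates are from the bounding-box lower-left.
Plate: 200 × 30, A = 6 000 mm², x = 100 mm, Ī = 20 000 000 mm⁴.
Hole 1 (subtracted): ⌀14, A = 153.938 mm², x = 40 mm, Ī = 1885.74 mm⁴.
Hole 2 (subtracted): ⌀14, A = 153.938 mm², x = 80 mm, Ī = 1885.74 mm⁴.
Hole 3 (subtracted): ⌀14, A = 153.938 mm², x = 120 mm, Ī = 1885.74 mm⁴.
Hole 4 (subtracted): ⌀14, A = 153.938 mm², x = 160 mm, Ī = 1885.74 mm⁴.
By symmetry the centroid is at mid-width, x̄ = 100 mm.
Transfer each piece to the vertical centroidal axis using Ī + A·d² with d = x − 100:
  plate: d = 0 mm → contributes +20 000 000 mm⁴
  hole 1: d = -60 mm → contributes −556 063 mm⁴
  hole 2: d = -20 mm → contributes −63 461 mm⁴
  hole 3: d = 20 mm → contributes −63 461 mm⁴
  hole 4: d = 60 mm → contributes −556 063 mm⁴
Total I = 18 760 953 mm⁴.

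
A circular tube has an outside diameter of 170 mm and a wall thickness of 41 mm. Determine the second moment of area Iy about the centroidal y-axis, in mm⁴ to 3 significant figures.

Iy ≈ 3.81 × 10⁷ mm⁴

Decompose the section into non-overlapping parts with the origin at the bottom-left of its bounding rectangle.
Outer circle: ⌀170, A = 22 698 mm², x = 85 mm, Ī = 40 998 275 mm⁴.
Bore (subtracted): ⌀88, A = 6082.1 mm², x = 85 mm, Ī = 2 943 748 mm⁴.
By symmetry the centroid is at mid-width, x̄ = 85 mm.
All pieces are centred on the centroidal y-axis, so I = ΣĪ (holes subtracted) = 38 054 527 mm⁴.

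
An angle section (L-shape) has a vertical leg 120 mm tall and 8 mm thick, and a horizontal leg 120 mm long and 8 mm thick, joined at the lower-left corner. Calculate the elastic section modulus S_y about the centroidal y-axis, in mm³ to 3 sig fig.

S_y ≈ 3.00 × 10⁴ mm³

Treat the section as a set of non-overlapping primitives; coordinates are from the bounding-box lower-left.
Vertical leg: 8 × 120, A = 960 mm², x = 4 mm, Ī = 5 120 mm⁴.
Horizontal leg (remainder): 112 × 8, A = 896 mm², x = 64 mm, Ī = 936 619 mm⁴.
Centroid: x̄ = ΣA·x / ΣA = 32.966 mm.
Transfer each piece to the centroidal y-axis using Ī + A·d² with d = x − 32.966:
  vertical leg: d = -28.966 mm → contributes +810 561 mm⁴
  horizontal leg (remainder): d = 31.034 mm → contributes +1 799 591 mm⁴
Total I = 2 610 152 mm⁴.
Extreme fibre distance c = 87.034 mm; S = I/c = 29 990 mm³.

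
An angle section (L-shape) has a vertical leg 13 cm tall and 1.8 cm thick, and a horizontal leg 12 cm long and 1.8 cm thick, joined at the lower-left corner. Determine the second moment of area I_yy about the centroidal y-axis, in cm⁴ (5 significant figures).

Treat the section as a set of non-overlapping primitives; coordinates are from the bounding-box lower-left.
Vertical leg: 1.8 × 13, A = 23.4 cm², x = 0.9 cm, Ī = 6.318 cm⁴.
Horizontal leg (remainder): 10.2 × 1.8, A = 18.36 cm², x = 6.9 cm, Ī = 159.1812 cm⁴.
Centroid: x̄ = ΣA·x / ΣA = 3.537931 cm.
Transfer each piece to the centroidal y-axis using Ī + A·d² with d = x − 3.537931:
  vertical leg: d = -2.637931 cm → contributes +169.1511 cm⁴
  horizontal leg (remainder): d = 3.362069 cm → contributes +366.7136 cm⁴
Total I = 535.8647 cm⁴.

I_yy ≈ 535.86 cm⁴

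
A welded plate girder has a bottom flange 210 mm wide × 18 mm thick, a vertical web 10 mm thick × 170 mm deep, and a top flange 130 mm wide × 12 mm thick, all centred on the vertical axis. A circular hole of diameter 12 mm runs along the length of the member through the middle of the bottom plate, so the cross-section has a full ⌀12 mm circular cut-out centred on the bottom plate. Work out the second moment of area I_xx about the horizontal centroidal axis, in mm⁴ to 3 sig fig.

I_xx ≈ 4.36 × 10⁷ mm⁴

Decompose the section into non-overlapping parts with the origin at the bottom-left of its bounding rectangle.
Bottom plate: 210 × 18, A = 3 780 mm², y = 9 mm, Ī = 102 060 mm⁴.
Web plate: 10 × 170, A = 1 700 mm², y = 103 mm, Ī = 4 094 167 mm⁴.
Top plate: 130 × 12, A = 1 560 mm², y = 194 mm, Ī = 18 720 mm⁴.
Hole (subtracted): ⌀12, A = 113.1 mm², y = 9 mm, Ī = 1017.9 mm⁴.
Centroid: ȳ = ΣA·y / ΣA = 73.733 mm.
Transfer each piece to the horizontal centroidal axis using Ī + A·d² with d = y − 73.733:
  bottom plate: d = -64.733 mm → contributes +15 941 683 mm⁴
  web plate: d = 29.267 mm → contributes +5 550 302 mm⁴
  top plate: d = 120.27 mm → contributes +22 582 752 mm⁴
  hole: d = -64.733 mm → contributes −474 938 mm⁴
Total I = 43 599 799 mm⁴.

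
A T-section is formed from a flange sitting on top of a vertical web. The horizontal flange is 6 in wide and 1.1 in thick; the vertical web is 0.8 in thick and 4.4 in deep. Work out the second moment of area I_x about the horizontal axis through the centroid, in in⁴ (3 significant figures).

I_x ≈ 23.7 in⁴

Break the section into simple shapes (no overlaps), measuring from the bottom-left corner of the bounding box.
Flange: 6 × 1.1, A = 6.6 in², y = 4.95 in, Ī = 0.6655 in⁴.
Web: 0.8 × 4.4, A = 3.52 in², y = 2.2 in, Ī = 5.6789 in⁴.
Centroid: ȳ = ΣA·y / ΣA = 3.9935 in.
Transfer each piece to the horizontal axis through the centroid using Ī + A·d² with d = y − 3.9935:
  flange: d = 0.95652 in → contributes +6.7041 in⁴
  web: d = -1.7935 in → contributes +17.001 in⁴
Total I = 23.705 in⁴.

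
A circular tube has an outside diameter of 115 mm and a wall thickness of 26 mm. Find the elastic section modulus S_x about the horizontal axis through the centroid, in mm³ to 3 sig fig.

S_x ≈ 1.36 × 10⁵ mm³

Split into non-overlapping primitives; take the origin at the lower-left of the bounding box.
Outer circle: ⌀115, A = 10 387 mm², y = 57.5 mm, Ī = 8 585 414 mm⁴.
Bore (subtracted): ⌀63, A = 3117.2 mm², y = 57.5 mm, Ī = 773 272 mm⁴.
By symmetry the centroid is at mid-height, ȳ = 57.5 mm.
All pieces are centred on the horizontal axis through the centroid, so I = ΣĪ (holes subtracted) = 7 812 143 mm⁴.
Extreme fibre distance c = 57.5 mm; S = I/c = 135 863 mm³.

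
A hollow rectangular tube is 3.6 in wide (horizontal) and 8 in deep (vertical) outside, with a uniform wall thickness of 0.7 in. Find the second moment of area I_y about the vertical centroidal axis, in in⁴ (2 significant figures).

Treat the section as a set of non-overlapping primitives; coordinates are from the bounding-box lower-left.
Outer rectangle: 3.6 × 8, A = 28.8 in², x = 1.8 in, Ī = 31.1 in⁴.
Inner void (subtracted): 2.2 × 6.6, A = 14.52 in², x = 1.8 in, Ī = 5.856 in⁴.
By symmetry the centroid is at mid-width, x̄ = 1.8 in.
All pieces are centred on the vertical centroidal axis, so I = ΣĪ (holes subtracted) = 25.25 in⁴.

I_y ≈ 25 in⁴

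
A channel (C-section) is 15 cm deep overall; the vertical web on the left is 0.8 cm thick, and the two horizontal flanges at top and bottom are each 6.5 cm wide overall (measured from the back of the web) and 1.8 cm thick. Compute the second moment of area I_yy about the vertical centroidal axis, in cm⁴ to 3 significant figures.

I_yy ≈ 136 cm⁴

Decompose the section into non-overlapping parts with the origin at the bottom-left of its bounding rectangle.
Web: 0.8 × 15, A = 12 cm², x = 0.4 cm, Ī = 0.64 cm⁴.
Top flange (beyond web): 5.7 × 1.8, A = 10.26 cm², x = 3.65 cm, Ī = 27.779 cm⁴.
Bottom flange (beyond web): 5.7 × 1.8, A = 10.26 cm², x = 3.65 cm, Ī = 27.779 cm⁴.
Centroid: x̄ = ΣA·x / ΣA = 2.4507 cm.
Transfer each piece to the vertical centroidal axis using Ī + A·d² with d = x − 2.4507:
  web: d = -2.0507 cm → contributes +51.106 cm⁴
  top flange (beyond web): d = 1.1993 cm → contributes +42.535 cm⁴
  bottom flange (beyond web): d = 1.1993 cm → contributes +42.535 cm⁴
Total I = 136.18 cm⁴.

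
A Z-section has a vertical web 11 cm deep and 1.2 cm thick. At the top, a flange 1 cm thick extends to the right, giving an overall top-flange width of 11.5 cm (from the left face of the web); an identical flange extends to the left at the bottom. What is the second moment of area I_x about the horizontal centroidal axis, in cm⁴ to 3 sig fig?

Decompose the section into non-overlapping parts with the origin at the bottom-left of its bounding rectangle.
Web: 1.2 × 11, A = 13.2 cm², y = 5.5 cm, Ī = 133.1 cm⁴.
Top flange (beyond web): 10.3 × 1, A = 10.3 cm², y = 10.5 cm, Ī = 0.85833 cm⁴.
Bottom flange (beyond web): 10.3 × 1, A = 10.3 cm², y = 0.5 cm, Ī = 0.85833 cm⁴.
Centroid: ȳ = ΣA·y / ΣA = 5.5 cm.
Transfer each piece to the horizontal centroidal axis using Ī + A·d² with d = y − 5.5:
  web: d = 0 cm → contributes +133.1 cm⁴
  top flange (beyond web): d = 5 cm → contributes +258.36 cm⁴
  bottom flange (beyond web): d = -5 cm → contributes +258.36 cm⁴
Total I = 649.82 cm⁴.

I_x ≈ 650 cm⁴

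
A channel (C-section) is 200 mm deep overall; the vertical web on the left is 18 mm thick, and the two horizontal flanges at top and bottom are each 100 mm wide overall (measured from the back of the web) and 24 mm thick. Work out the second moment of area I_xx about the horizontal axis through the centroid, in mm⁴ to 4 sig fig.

I_xx ≈ 4.267 × 10⁷ mm⁴

Split into non-overlapping primitives; take the origin at the lower-left of the bounding box.
Web: 18 × 200, A = 3 600 mm², y = 100 mm, Ī = 12 000 000 mm⁴.
Top flange (beyond web): 82 × 24, A = 1 968 mm², y = 188 mm, Ī = 94 464 mm⁴.
Bottom flange (beyond web): 82 × 24, A = 1 968 mm², y = 12 mm, Ī = 94 464 mm⁴.
By symmetry the centroid is at mid-height, ȳ = 100 mm.
Transfer each piece to the horizontal axis through the centroid using Ī + A·d² with d = y − 100:
  web: d = 0 mm → contributes +12 000 000 mm⁴
  top flange (beyond web): d = 88 mm → contributes +15 334 656 mm⁴
  bottom flange (beyond web): d = -88 mm → contributes +15 334 656 mm⁴
Total I = 42 669 312 mm⁴.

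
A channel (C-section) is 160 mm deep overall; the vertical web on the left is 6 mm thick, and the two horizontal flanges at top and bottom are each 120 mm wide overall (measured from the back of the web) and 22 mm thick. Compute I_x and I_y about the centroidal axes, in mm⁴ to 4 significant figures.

I_x ≈ 2.613 × 10⁷ mm⁴, I_y ≈ 8.336 × 10⁶ mm⁴

Split into non-overlapping primitives; take the origin at the lower-left of the bounding box.
Web: 6 × 160, A = 960 mm², y = 80 mm, Ī = 2 048 000 mm⁴.
Top flange (beyond web): 114 × 22, A = 2 508 mm², y = 149 mm, Ī = 101 156 mm⁴.
Bottom flange (beyond web): 114 × 22, A = 2 508 mm², y = 11 mm, Ī = 101 156 mm⁴.
By symmetry the centroid is at mid-height, ȳ = 80 mm.
Transfer each piece to the centroidal x-axis using Ī + A·d² with d = y − 80:
  web: d = 0 mm → contributes +2 048 000 mm⁴
  top flange (beyond web): d = 69 mm → contributes +12 041 744 mm⁴
  bottom flange (beyond web): d = -69 mm → contributes +12 041 744 mm⁴
Total I = 26 131 488 mm⁴.
For the y-axis: x̄ = 53.3614 mm.
Repeating about the centroidal y-axis gives I_y = 8 336 027 mm⁴.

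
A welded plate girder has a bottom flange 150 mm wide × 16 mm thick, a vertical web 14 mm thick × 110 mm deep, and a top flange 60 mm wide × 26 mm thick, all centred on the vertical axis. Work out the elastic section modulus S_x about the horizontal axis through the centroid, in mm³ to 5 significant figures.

S_x ≈ 2.0247 × 10⁵ mm³

Split into non-overlapping primitives; take the origin at the lower-left of the bounding box.
Bottom plate: 150 × 16, A = 2 400 mm², y = 8 mm, Ī = 51 200 mm⁴.
Web plate: 14 × 110, A = 1 540 mm², y = 71 mm, Ī = 1 552 833 mm⁴.
Top plate: 60 × 26, A = 1 560 mm², y = 139 mm, Ī = 87 880 mm⁴.
Centroid: ȳ = ΣA·y / ΣA = 62.79636 mm.
Transfer each piece to the horizontal axis through the centroid using Ī + A·d² with d = y − 62.79636:
  bottom plate: d = -54.79636 mm → contributes +7 257 540 mm⁴
  web plate: d = 8.203636 mm → contributes +1 656 475 mm⁴
  top plate: d = 76.20364 mm → contributes +9 146 791 mm⁴
Total I = 18 060 805 mm⁴.
Extreme fibre distance c = 89.20364 mm; S = I/c = 202467.1 mm³.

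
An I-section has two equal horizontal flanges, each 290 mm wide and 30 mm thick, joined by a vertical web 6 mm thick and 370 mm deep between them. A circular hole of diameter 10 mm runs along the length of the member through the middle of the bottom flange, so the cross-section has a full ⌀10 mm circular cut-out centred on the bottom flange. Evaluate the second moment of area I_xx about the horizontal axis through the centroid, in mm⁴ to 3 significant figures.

I_xx ≈ 7.19 × 10⁸ mm⁴

Decompose the section into non-overlapping parts with the origin at the bottom-left of its bounding rectangle.
Bottom flange: 290 × 30, A = 8 700 mm², y = 15 mm, Ī = 652 500 mm⁴.
Web: 6 × 370, A = 2 220 mm², y = 215 mm, Ī = 25 326 500 mm⁴.
Top flange: 290 × 30, A = 8 700 mm², y = 415 mm, Ī = 652 500 mm⁴.
Hole (subtracted): ⌀10, A = 78.54 mm², y = 15 mm, Ī = 490.87 mm⁴.
Centroid: ȳ = ΣA·y / ΣA = 215.8 mm.
Transfer each piece to the horizontal axis through the centroid using Ī + A·d² with d = y − 215.8:
  bottom flange: d = -200.8 mm → contributes +351 455 441 mm⁴
  web: d = -0.80383 mm → contributes +25 327 934 mm⁴
  top flange: d = 199.2 mm → contributes +345 860 802 mm⁴
  hole: d = -200.8 mm → contributes −3 167 387 mm⁴
Total I = 719 476 790 mm⁴.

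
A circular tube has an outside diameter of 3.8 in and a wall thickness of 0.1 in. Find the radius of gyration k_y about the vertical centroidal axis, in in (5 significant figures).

Split into non-overlapping primitives; take the origin at the lower-left of the bounding box.
Outer circle: ⌀3.8, A = 11.34115 in², x = 1.9 in, Ī = 10.23539 in⁴.
Bore (subtracted): ⌀3.6, A = 10.17876 in², x = 1.9 in, Ī = 8.244796 in⁴.
By symmetry the centroid is at mid-width, x̄ = 1.9 in.
All pieces are centred on the vertical centroidal axis, so I = ΣĪ (holes subtracted) = 1.990592 in⁴.
Radius of gyration: k = √(I/A) = √(1.990592 / 1.162389) = 1.308625 in.

k_y ≈ 1.3086 in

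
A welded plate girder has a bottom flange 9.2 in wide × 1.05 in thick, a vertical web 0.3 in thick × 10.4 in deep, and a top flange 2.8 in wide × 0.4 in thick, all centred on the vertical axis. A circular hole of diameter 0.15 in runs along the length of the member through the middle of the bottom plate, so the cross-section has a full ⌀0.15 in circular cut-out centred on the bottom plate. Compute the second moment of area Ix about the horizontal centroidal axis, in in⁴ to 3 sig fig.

Ix ≈ 204 in⁴

Break the section into simple shapes (no overlaps), measuring from the bottom-left corner of the bounding box.
Bottom plate: 9.2 × 1.05, A = 9.66 in², y = 0.525 in, Ī = 0.88751 in⁴.
Web plate: 0.3 × 10.4, A = 3.12 in², y = 6.25 in, Ī = 28.122 in⁴.
Top plate: 2.8 × 0.4, A = 1.12 in², y = 11.65 in, Ī = 0.014933 in⁴.
Hole (subtracted): ⌀0.15, A = 0.017671 in², y = 0.525 in, Ī = 0.00002485 in⁴.
Centroid: ȳ = ΣA·y / ΣA = 2.7092 in.
Transfer each piece to the horizontal centroidal axis using Ī + A·d² with d = y − 2.7092:
  bottom plate: d = -2.1842 in → contributes +46.973 in⁴
  web plate: d = 3.5408 in → contributes +67.238 in⁴
  top plate: d = 8.9408 in → contributes +89.545 in⁴
  hole: d = -2.1842 in → contributes −0.084332 in⁴
Total I = 203.67 in⁴.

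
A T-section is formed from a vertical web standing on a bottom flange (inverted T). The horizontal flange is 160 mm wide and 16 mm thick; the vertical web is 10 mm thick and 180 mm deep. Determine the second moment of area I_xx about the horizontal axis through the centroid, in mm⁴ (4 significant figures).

Decompose the section into non-overlapping parts with the origin at the bottom-left of its bounding rectangle.
Flange: 160 × 16, A = 2 560 mm², y = 8 mm, Ī = 54613.3 mm⁴.
Web: 10 × 180, A = 1 800 mm², y = 106 mm, Ī = 4 860 000 mm⁴.
Centroid: ȳ = ΣA·y / ΣA = 48.4587 mm.
Transfer each piece to the horizontal axis through the centroid using Ī + A·d² with d = y − 48.4587:
  flange: d = -40.4587 mm → contributes +4 245 097 mm⁴
  web: d = 57.5413 mm → contributes +10 819 799 mm⁴
Total I = 15 064 896 mm⁴.

I_xx ≈ 1.506 × 10⁷ mm⁴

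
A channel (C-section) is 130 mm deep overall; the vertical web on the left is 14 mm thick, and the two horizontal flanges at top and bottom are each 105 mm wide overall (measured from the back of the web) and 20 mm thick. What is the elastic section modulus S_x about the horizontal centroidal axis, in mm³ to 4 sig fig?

S_x ≈ 2.107 × 10⁵ mm³

Treat the section as a set of non-overlapping primitives; coordinates are from the bounding-box lower-left.
Web: 14 × 130, A = 1 820 mm², y = 65 mm, Ī = 2 563 167 mm⁴.
Top flange (beyond web): 91 × 20, A = 1 820 mm², y = 120 mm, Ī = 60666.7 mm⁴.
Bottom flange (beyond web): 91 × 20, A = 1 820 mm², y = 10 mm, Ī = 60666.7 mm⁴.
By symmetry the centroid is at mid-height, ȳ = 65 mm.
Transfer each piece to the horizontal centroidal axis using Ī + A·d² with d = y − 65:
  web: d = 0 mm → contributes +2 563 167 mm⁴
  top flange (beyond web): d = 55 mm → contributes +5 566 167 mm⁴
  bottom flange (beyond web): d = -55 mm → contributes +5 566 167 mm⁴
Total I = 13 695 500 mm⁴.
Extreme fibre distance c = 65 mm; S = I/c = 210 700 mm³.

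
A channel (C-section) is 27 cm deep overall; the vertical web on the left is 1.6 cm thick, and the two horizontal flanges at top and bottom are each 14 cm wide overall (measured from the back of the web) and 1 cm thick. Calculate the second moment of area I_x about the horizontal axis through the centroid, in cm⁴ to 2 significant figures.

I_x ≈ 6800 cm⁴

Split into non-overlapping primitives; take the origin at the lower-left of the bounding box.
Web: 1.6 × 27, A = 43.2 cm², y = 13.5 cm, Ī = 2 624 cm⁴.
Top flange (beyond web): 12.4 × 1, A = 12.4 cm², y = 26.5 cm, Ī = 1.033 cm⁴.
Bottom flange (beyond web): 12.4 × 1, A = 12.4 cm², y = 0.5 cm, Ī = 1.033 cm⁴.
By symmetry the centroid is at mid-height, ȳ = 13.5 cm.
Transfer each piece to the horizontal axis through the centroid using Ī + A·d² with d = y − 13.5:
  web: d = 0 cm → contributes +2 624 cm⁴
  top flange (beyond web): d = 13 cm → contributes +2 097 cm⁴
  bottom flange (beyond web): d = -13 cm → contributes +2 097 cm⁴
Total I = 6 818 cm⁴.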